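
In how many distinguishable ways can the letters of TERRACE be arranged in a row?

The 7 letters of TERRACE have repeats: E appearing twice and R appearing twice.
So there are 7! / (2!·2!) = 1260 distinguishable arrangements.

1260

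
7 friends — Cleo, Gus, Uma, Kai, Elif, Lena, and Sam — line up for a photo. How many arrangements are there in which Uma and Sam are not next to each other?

There are 7! = 5040 arrangements in all. If Uma and Sam are adjacent, merging them into one block gives 2·(6)! = 1440 arrangements.
So 5040 − 1440 = 3600 arrangements keep them apart.

3600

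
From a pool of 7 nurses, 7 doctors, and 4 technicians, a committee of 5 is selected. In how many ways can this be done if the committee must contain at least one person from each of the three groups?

Unrestricted: C(18,5) = 8568 ways to pick any 5 of the 18.
Selections missing a whole group: no nurses → C(11,5) = 462; no doctors → C(11,5) = 462; no technicians → C(14,5) = 2002.
Add back selections omitting two groups (i.e. drawn from a single group): C(7,5) + C(7,5) + C(4,5) = 42.
By inclusion–exclusion: 8568 − 2926 + 42 = 5684.

5684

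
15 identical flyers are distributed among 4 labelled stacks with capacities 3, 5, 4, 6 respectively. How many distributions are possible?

By stars and bars, unrestricted non-negative solutions to x_1+…+x_4 = 15 number C(15+3,3) = 816.
Subtract solutions that violate a single cap (substitute x_i' = x_i − (cap_i+1)): x_1 ≥ 4 gives C(14,3) = 364; x_2 ≥ 6 gives C(12,3) = 220; x_3 ≥ 5 gives C(13,3) = 286; x_4 ≥ 7 gives C(11,3) = 165. Together 1035.
Add back pairs where two caps are both exceeded: 56 + 84 + 35 + 35 + 10 + 20 = 240.
Subtract triples: 1 + 0 + 0 + 0 = 1.
By inclusion–exclusion the count is 816 − 1035 + 240 − 1 = 20.

20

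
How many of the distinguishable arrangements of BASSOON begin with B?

Fix B in the first position and arrange the remaining 6 letters.
Those 6 letters have O appearing twice and S appearing twice, giving (6)!/(2!·2!) = 180.

180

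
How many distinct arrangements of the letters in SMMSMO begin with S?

20

With the first slot taken by S, it remains to arrange the other 5 letters (MMSMO).
Those 5 letters have M appearing 3 times, giving (5)!/(3!) = 20.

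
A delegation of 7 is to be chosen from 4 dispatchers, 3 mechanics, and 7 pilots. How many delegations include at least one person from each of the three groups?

Unrestricted: C(14,7) = 3432 ways to pick any 7 of the 14.
Subtract selections that omit an entire group: no dispatchers → C(10,7) = 120; no mechanics → C(11,7) = 330; no pilots → C(7,7) = 1.
Add back selections omitting two groups (i.e. drawn from a single group): C(4,7) + C(3,7) + C(7,7) = 1.
By inclusion–exclusion: 3432 − 451 + 1 = 2982.

2982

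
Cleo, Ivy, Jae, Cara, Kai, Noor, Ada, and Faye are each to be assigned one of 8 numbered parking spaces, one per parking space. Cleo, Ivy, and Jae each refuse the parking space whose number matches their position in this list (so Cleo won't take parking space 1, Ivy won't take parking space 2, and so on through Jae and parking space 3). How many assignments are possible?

27240

Let Aᵢ (for i ∈ {1, 2, 3}) be the placements that put person i in their forbidden parking space. Any j of these fix j positions, leaving (8−j)! ways to fill the rest, and there are C(3,j) ways to pick which j.
By inclusion–exclusion, the number of valid placements is Σ_{j=0}^{3} (−1)^j C(3,j)·(8−j)!.
Computing: 40320 − 15120 + 2160 − 120 = 27240.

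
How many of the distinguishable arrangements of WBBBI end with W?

4

With the last slot taken by W, it remains to arrange the other 4 letters (BBBI).
Those 4 letters have B appearing 3 times, giving (4)!/(3!) = 4.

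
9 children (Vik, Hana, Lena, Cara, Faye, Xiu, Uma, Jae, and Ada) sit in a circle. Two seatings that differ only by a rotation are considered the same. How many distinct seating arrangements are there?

Fix one person's seat to break rotational symmetry; the remaining 8 people can be arranged in (8)! = 40320 ways.

40320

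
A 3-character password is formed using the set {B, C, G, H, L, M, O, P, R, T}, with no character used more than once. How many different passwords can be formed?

Choose and order 3 of the 10 symbols: the first character has 10 options, the next 9, then 8.
That product is 10 × 9 × 8 = 720.

720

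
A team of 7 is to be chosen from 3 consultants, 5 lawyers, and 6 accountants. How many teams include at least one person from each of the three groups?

With no constraint there are C(14,7) = 3432 possible selections.
Subtract selections that omit an entire group: no consultants → C(11,7) = 330; no lawyers → C(9,7) = 36; no accountants → C(8,7) = 8.
Add back selections omitting two groups (i.e. drawn from a single group): C(3,7) + C(5,7) + C(6,7) = 0.
By inclusion–exclusion: 3432 − 374 + 0 = 3058.

3058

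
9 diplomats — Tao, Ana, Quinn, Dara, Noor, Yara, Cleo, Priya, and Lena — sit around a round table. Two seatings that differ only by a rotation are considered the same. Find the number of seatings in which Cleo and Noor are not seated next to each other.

30240

Without the restriction there are (8)! = 40320 seatings.
Those with Cleo next to Noor: fuse the pair into one unit and seat 8 units around a circle — 2·(7)! = 10080.
Subtracting, 40320 − 10080 = 30240.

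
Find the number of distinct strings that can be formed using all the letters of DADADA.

20

Letter multiplicities in DADADA: A×3, D×3.
The number of distinct arrangements is 6!/(3!·3!) = 720/36 = 20.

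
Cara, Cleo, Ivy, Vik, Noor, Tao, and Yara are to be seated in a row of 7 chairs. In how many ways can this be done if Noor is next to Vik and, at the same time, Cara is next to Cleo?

Treat {Noor,Vik} as one block (2 orders) and {Cara,Cleo} as another (2 orders).
That leaves 5 units to arrange: 2 × 2 × 5! = 4 × 120 = 480.

480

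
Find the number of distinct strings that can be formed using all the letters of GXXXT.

GXXXT has 5 letters with X appearing 3 times.
The number of distinct arrangements is 5!/(3!) = 120/6 = 20.

20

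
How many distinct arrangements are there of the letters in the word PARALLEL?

3360

The 8 letters of PARALLEL have repeats: A appearing twice and L appearing 3 times.
Dividing 8! = 40320 by 3!·2! = 12 for the repeated letters gives 3360.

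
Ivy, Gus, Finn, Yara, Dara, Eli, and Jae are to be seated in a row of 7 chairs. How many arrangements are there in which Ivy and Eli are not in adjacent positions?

There are 7! = 5040 arrangements in all. If Ivy and Eli are adjacent, merging them into one block gives 2·(6)! = 1440 arrangements.
So 5040 − 1440 = 3600 arrangements keep them apart.

3600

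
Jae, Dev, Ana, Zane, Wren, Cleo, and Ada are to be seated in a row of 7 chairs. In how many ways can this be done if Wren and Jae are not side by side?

3600

Of the 7! = 5040 arrangements, those with Wren and Jae adjacent number 2 × 6! = 1440 (treat the pair as a block with 2 internal orders).
Complementary counting: 5040 − 1440 = 3600.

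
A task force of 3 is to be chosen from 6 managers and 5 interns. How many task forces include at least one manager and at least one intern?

135

Unrestricted: C(11,3) = 165 ways to pick any 3 of the 11.
Subtract selections that omit an entire group: no managers → C(5,3) = 10; no interns → C(6,3) = 20.
Both groups omitted at once is impossible, so 165 − 30 = 135.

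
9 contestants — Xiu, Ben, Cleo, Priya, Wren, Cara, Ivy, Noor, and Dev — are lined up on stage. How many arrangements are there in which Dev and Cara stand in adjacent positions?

Place the 7 others and the Dev-Cara pair as 8 objects in a line; the pair has 2 internal arrangements.
So the count is 2·(8)! = 80640.

80640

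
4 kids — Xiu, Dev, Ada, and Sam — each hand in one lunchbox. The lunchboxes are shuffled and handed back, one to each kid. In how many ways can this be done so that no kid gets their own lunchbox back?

Let Aᵢ be the assignments in which kid i gets their own lunchbox. We want the size of the complement of A₁∪…∪A_4.
By inclusion–exclusion this is Σ_{j=0}^{4} (−1)^j C(4,j)·(4−j)!.
Computing: 24 − 24 + 12 − 4 + 1 = 9.

9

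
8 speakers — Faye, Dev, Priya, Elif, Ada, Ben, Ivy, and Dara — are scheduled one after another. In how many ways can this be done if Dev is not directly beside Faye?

30240

Of the 8! = 40320 arrangements, those with Dev and Faye adjacent number 2 × 7! = 10080 (treat the pair as a block with 2 internal orders).
So 40320 − 10080 = 30240 arrangements keep them apart.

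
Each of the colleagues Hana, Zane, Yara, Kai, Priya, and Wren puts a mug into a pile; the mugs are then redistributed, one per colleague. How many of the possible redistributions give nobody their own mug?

Count assignments avoiding every fixed point. For any j of the 6 colleagues fixed to their own mug, the other 6−j can be arranged in (6−j)! ways.
By inclusion–exclusion this is Σ_{j=0}^{6} (−1)^j C(6,j)·(6−j)!.
Computing: 720 − 720 + 360 − 120 + 30 − 6 + 1 = 265.

265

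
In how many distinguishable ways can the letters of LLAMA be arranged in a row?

30

LLAMA has 5 letters with A appearing twice and L appearing twice.
So there are 5! / (2!·2!) = 30 distinguishable arrangements.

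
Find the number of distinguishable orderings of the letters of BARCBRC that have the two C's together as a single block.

180

Treat the 2 copies of C as a single block. The multiset to arrange is then {CC, A, B, B, R, R}, 6 items in all.
That gives (6)!/(2!·2!) = 180 arrangements.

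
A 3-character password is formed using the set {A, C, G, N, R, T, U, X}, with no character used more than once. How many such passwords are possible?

336

This is a permutation of 3 out of 8: P(8,3) = 8!/5!.
8 × 7 × 6 = 336.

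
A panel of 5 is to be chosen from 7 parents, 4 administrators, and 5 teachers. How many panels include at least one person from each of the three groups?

Unrestricted: C(16,5) = 4368 ways to pick any 5 of the 16.
Subtract selections that omit an entire group: no parents → C(9,5) = 126; no administrators → C(12,5) = 792; no teachers → C(11,5) = 462.
Add back selections omitting two groups (i.e. drawn from a single group): C(7,5) + C(4,5) + C(5,5) = 22.
By inclusion–exclusion: 4368 − 1380 + 22 = 3010.

3010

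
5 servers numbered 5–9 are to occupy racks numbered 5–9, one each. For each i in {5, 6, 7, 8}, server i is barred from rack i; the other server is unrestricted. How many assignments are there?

53

Let Aᵢ (for 5 ≤ i ≤ 8) be the placements that put server i in its forbidden rack. Any j of these fix j positions, leaving (5−j)! ways to fill the rest, and there are C(4,j) ways to pick which j.
By inclusion–exclusion, the number of valid placements is Σ_{j=0}^{4} (−1)^j C(4,j)·(5−j)!.
Computing: 120 − 96 + 36 − 8 + 1 = 53.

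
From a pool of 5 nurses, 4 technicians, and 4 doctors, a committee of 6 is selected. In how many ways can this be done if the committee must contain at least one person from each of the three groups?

Unrestricted: C(13,6) = 1716 ways to pick any 6 of the 13.
Selections missing a whole group: no nurses → C(8,6) = 28; no technicians → C(9,6) = 84; no doctors → C(9,6) = 84.
Add back selections omitting two groups (i.e. drawn from a single group): C(5,6) + C(4,6) + C(4,6) = 0.
By inclusion–exclusion: 1716 − 196 + 0 = 1520.

1520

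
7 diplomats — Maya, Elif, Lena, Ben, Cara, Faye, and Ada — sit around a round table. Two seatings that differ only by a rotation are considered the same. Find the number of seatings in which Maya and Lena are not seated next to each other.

All circular seatings of 7 people number (6)! = 720.
Those with Maya next to Lena: fuse the pair into one unit and seat 6 units around a circle — 2·(5)! = 240.
Subtracting, 720 − 240 = 480.

480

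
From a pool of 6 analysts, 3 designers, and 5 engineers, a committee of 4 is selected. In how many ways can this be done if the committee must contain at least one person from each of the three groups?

495

Total 4-person selections from all 14: C(14,4) = 1001.
Subtract selections that omit an entire group: no analysts → C(8,4) = 70; no designers → C(11,4) = 330; no engineers → C(9,4) = 126.
Add back selections omitting two groups (i.e. drawn from a single group): C(6,4) + C(3,4) + C(5,4) = 20.
By inclusion–exclusion: 1001 − 526 + 20 = 495.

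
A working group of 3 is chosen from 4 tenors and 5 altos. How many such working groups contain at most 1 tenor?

50

Split by how many tenors are chosen (0 through 1).
Sum: C(4,0)·C(5,3) + C(4,1)·C(5,2) = 10 + 40 = 50.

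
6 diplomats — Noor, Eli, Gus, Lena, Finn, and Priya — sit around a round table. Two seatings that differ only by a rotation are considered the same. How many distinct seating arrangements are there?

Seat Noor anywhere (absorbing the rotational symmetry), then permute the other 5: (5)! = 120.

120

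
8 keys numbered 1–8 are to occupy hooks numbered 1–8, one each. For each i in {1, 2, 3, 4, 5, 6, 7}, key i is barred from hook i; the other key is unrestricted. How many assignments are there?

Let Aᵢ (for 1 ≤ i ≤ 7) be the placements that put key i in its forbidden hook. Any j of these fix j positions, leaving (8−j)! ways to fill the rest, and there are C(7,j) ways to pick which j.
By inclusion–exclusion, the number of valid placements is Σ_{j=0}^{7} (−1)^j C(7,j)·(8−j)!.
Computing: 40320 − 35280 + 15120 − 4200 + 840 − 126 + 14 − 1 = 16687.

16687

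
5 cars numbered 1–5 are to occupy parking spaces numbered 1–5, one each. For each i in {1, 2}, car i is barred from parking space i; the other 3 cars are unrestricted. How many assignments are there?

Let Aᵢ (for i ∈ {1, 2}) be the placements that put car i in its forbidden parking space. Any j of these fix j positions, leaving (5−j)! ways to fill the rest, and there are C(2,j) ways to pick which j.
By inclusion–exclusion, the number of valid placements is Σ_{j=0}^{2} (−1)^j C(2,j)·(5−j)!.
Computing: 120 − 48 + 6 = 78.

78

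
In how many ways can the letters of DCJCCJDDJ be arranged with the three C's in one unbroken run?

140

Treat the 3 copies of C as a single block. The multiset to arrange is then {CCC, D, D, D, J, J, J}, 7 items in all.
That gives (7)!/(3!·3!) = 140 arrangements.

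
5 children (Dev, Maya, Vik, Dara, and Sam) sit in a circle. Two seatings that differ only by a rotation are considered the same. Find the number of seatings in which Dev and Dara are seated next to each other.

Glue Dev and Dara into a block (2 internal orders). Seating 4 units around a circle gives (3)! arrangements.
So 2 × (3)! = 2 × 6 = 12.

12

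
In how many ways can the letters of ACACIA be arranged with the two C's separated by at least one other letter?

There are 6!/(3!·2!) = 60 arrangements of ACACIA in total.
If the two C's are adjacent, glue them into one block, leaving 5 items to arrange: (5)!/(3!) = 20 ways.
Hence 60 − 20 = 40.

40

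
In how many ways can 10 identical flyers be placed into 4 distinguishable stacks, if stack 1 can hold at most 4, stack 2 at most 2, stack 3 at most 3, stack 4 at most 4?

Ignoring the caps, the number of non-negative solutions to x_1+…+x_4 = 10 is C(13,3) = 286.
Subtract solutions that violate a single cap (substitute x_i' = x_i − (cap_i+1)): x_1 ≥ 5 gives C(8,3) = 56; x_2 ≥ 3 gives C(10,3) = 120; x_3 ≥ 4 gives C(9,3) = 84; x_4 ≥ 5 gives C(8,3) = 56. Together 316.
Add back pairs where two caps are both exceeded: 10 + 4 + 1 + 20 + 10 + 4 = 49.
By inclusion–exclusion the count is 286 − 316 + 49 = 19.

19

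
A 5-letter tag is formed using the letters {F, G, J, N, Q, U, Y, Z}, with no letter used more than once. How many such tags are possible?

6720

With no repetition, fill the 5 letters in order: 8 choices, then 7, down to 4.
That product is 8 × 7 × 6 × 5 × 4 = 6720.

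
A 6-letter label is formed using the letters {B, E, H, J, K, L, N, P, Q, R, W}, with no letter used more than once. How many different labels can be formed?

332640

Choose and order 6 of the 11 symbols: the first letter has 11 options, the next 10, and so on down to 6.
11 × 10 × 9 × 8 × 7 × 6 = 332640.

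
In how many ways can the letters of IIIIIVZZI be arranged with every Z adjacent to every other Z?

Treat the 2 copies of Z as a single block. The multiset to arrange is then {ZZ, I, I, I, I, I, I, V}, 8 items in all.
That gives (8)!/(6!) = 56 arrangements.

56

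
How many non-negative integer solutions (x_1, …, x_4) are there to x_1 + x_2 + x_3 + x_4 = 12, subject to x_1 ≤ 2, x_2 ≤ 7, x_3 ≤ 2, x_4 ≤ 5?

27

By stars and bars, unrestricted non-negative solutions to x_1+…+x_4 = 12 number C(12+3,3) = 455.
Subtract solutions that violate a single cap (substitute x_i' = x_i − (cap_i+1)): x_1 ≥ 3 gives C(12,3) = 220; x_2 ≥ 8 gives C(7,3) = 35; x_3 ≥ 3 gives C(12,3) = 220; x_4 ≥ 6 gives C(9,3) = 84. Together 559.
Add back pairs where two caps are both exceeded: 4 + 84 + 20 + 4 + 0 + 20 = 132.
Subtract triples: 0 + 0 + 1 + 0 = 1.
By inclusion–exclusion the count is 455 − 559 + 132 − 1 = 27.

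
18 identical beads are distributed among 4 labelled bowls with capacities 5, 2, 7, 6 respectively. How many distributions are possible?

10

Ignoring the caps, the number of non-negative solutions to x_1+…+x_4 = 18 is C(21,3) = 1330.
Subtract solutions that violate a single cap (substitute x_i' = x_i − (cap_i+1)): x_1 ≥ 6 gives C(15,3) = 455; x_2 ≥ 3 gives C(18,3) = 816; x_3 ≥ 8 gives C(13,3) = 286; x_4 ≥ 7 gives C(14,3) = 364. Together 1921.
Add back pairs where two caps are both exceeded: 220 + 35 + 56 + 120 + 165 + 20 = 616.
Subtract triples: 4 + 10 + 0 + 1 = 15.
By inclusion–exclusion the count is 1330 − 1921 + 616 − 15 = 10.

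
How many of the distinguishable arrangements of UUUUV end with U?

4

Fix U in the last position and arrange the remaining 4 letters.
Those 4 letters have U appearing 3 times, giving (4)!/(3!) = 4.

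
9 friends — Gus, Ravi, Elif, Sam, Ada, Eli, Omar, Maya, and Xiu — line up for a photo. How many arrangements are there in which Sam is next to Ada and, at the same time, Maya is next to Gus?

20160

Treat {Sam,Ada} as one block (2 orders) and {Maya,Gus} as another (2 orders).
That leaves 7 units to arrange: 2 × 2 × 7! = 4 × 5040 = 20160.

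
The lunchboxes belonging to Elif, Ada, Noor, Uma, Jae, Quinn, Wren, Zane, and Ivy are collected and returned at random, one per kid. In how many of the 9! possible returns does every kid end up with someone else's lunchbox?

133496

Let Aᵢ be the assignments in which kid i gets their own lunchbox. We want the size of the complement of A₁∪…∪A_9.
By inclusion–exclusion this is Σ_{j=0}^{9} (−1)^j C(9,j)·(9−j)!.
Computing: 362880 − 362880 + 181440 − 60480 + 15120 − 3024 + 504 − 72 + 9 − 1 = 133496.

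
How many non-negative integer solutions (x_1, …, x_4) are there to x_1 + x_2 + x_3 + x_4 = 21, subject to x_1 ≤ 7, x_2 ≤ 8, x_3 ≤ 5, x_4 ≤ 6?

56

By stars and bars, unrestricted non-negative solutions to x_1+…+x_4 = 21 number C(21+3,3) = 2024.
Subtract solutions that violate a single cap (substitute x_i' = x_i − (cap_i+1)): x_1 ≥ 8 gives C(16,3) = 560; x_2 ≥ 9 gives C(15,3) = 455; x_3 ≥ 6 gives C(18,3) = 816; x_4 ≥ 7 gives C(17,3) = 680. Together 2511.
Add back pairs where two caps are both exceeded: 35 + 120 + 84 + 84 + 56 + 165 = 544.
Subtract triples: 0 + 0 + 1 + 0 = 1.
By inclusion–exclusion the count is 2024 − 2511 + 544 − 1 = 56.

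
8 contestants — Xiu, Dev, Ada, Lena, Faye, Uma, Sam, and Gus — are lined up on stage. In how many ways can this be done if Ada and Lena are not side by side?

30240

There are 8! = 40320 arrangements in all. If Ada and Lena are adjacent, merging them into one block gives 2·(7)! = 10080 arrangements.
So 40320 − 10080 = 30240 arrangements keep them apart.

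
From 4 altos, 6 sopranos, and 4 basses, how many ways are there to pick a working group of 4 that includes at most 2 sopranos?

Split by how many sopranos are chosen (0 through 2).
Sum: C(6,0)·C(8,4) + C(6,1)·C(8,3) + C(6,2)·C(8,2) = 70 + 336 + 420 = 826.

826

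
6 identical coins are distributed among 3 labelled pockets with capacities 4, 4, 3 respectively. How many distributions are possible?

Ignoring the caps, the number of non-negative solutions to x_1+…+x_3 = 6 is C(8,2) = 28.
Subtract solutions that violate a single cap (substitute x_i' = x_i − (cap_i+1)): x_1 ≥ 5 gives C(3,2) = 3; x_2 ≥ 5 gives C(3,2) = 3; x_3 ≥ 4 gives C(4,2) = 6. Together 12.
No two caps can be exceeded simultaneously, so the pair terms are all 0.
By inclusion–exclusion the count is 28 − 12 + 0 = 16.

16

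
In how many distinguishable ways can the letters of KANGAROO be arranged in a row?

10080

The 8 letters of KANGAROO have repeats: A appearing twice and O appearing twice.
Dividing 8! = 40320 by 2!·2! = 4 for the repeated letters gives 10080.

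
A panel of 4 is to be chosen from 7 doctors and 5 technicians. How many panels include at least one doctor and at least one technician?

With no constraint there are C(12,4) = 495 possible selections.
Subtract selections that omit an entire group: no doctors → C(5,4) = 5; no technicians → C(7,4) = 35.
Both groups omitted at once is impossible, so 495 − 40 = 455.

455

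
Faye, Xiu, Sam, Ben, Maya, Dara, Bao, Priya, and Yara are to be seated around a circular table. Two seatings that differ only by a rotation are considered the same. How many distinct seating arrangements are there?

Fix one person's seat to break rotational symmetry; the remaining 8 people can be arranged in (8)! = 40320 ways.

40320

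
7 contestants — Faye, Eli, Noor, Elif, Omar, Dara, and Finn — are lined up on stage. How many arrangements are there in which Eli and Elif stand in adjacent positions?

Place the 5 others and the Eli-Elif pair as 6 objects in a line; the pair has 2 internal arrangements.
So the count is 2·(6)! = 1440.

1440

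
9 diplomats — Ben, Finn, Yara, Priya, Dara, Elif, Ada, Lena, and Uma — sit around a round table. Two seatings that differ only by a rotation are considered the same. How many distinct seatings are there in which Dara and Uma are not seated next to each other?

30240

Without the restriction there are (8)! = 40320 seatings.
Seatings with Dara beside Uma: treat them as a block with 2 internal orders, giving 2 × (7)! = 10080.
Subtracting, 40320 − 10080 = 30240.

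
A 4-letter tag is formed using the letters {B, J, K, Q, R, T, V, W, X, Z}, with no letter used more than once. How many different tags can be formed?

With no repetition, fill the 4 letters in order: 10 choices, then 9, down to 7.
10 × 9 × 8 × 7 = 5040.

5040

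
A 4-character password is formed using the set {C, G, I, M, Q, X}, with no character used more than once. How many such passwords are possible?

360

Choose and order 4 of the 6 symbols: the first character has 6 options, the next 5, then 4, 3.
That product is 6 × 5 × 4 × 3 = 360.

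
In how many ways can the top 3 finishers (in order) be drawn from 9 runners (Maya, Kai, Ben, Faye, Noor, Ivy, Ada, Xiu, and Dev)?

This is an ordered selection of 3 from 9: P(9,3).
That gives 9 × 8 × 7 = 504.

504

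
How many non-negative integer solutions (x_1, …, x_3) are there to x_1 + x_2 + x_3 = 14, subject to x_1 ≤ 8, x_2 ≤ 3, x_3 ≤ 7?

14

Ignoring the caps, the number of non-negative solutions to x_1+…+x_3 = 14 is C(16,2) = 120.
Subtract solutions that violate a single cap (substitute x_i' = x_i − (cap_i+1)): x_1 ≥ 9 gives C(7,2) = 21; x_2 ≥ 4 gives C(12,2) = 66; x_3 ≥ 8 gives C(8,2) = 28. Together 115.
Add back pairs where two caps are both exceeded: 3 + 0 + 6 = 9.
By inclusion–exclusion the count is 120 − 115 + 9 = 14.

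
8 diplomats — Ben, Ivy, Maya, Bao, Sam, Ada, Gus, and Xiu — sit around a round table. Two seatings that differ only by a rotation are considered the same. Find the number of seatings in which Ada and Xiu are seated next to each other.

Glue Ada and Xiu into a block (2 internal orders). Seating 7 units around a circle gives (6)! arrangements.
So 2 × (6)! = 2 × 720 = 1440.

1440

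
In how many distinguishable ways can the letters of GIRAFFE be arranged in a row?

2520

The 7 letters of GIRAFFE have repeats: F appearing twice.
Dividing 7! = 5040 by 2! = 2 for the repeated letters gives 2520.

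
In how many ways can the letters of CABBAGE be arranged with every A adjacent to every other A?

360

Treat the 2 copies of A as a single block. The multiset to arrange is then {AA, B, B, C, E, G}, 6 items in all.
That gives (6)!/(2!) = 360 arrangements.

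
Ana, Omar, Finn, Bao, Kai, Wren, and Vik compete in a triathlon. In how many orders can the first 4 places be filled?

There are 7 choices for 1st place, 6 for 2nd, and so on down to 4 for position 4.
That gives 7 × 6 × 5 × 4 = 840.

840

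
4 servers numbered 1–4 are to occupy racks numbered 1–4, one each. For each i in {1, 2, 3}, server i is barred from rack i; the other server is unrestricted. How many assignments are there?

Let Aᵢ (for i ∈ {1, 2, 3}) be the placements that put server i in its forbidden rack. Any j of these fix j positions, leaving (4−j)! ways to fill the rest, and there are C(3,j) ways to pick which j.
By inclusion–exclusion, the number of valid placements is Σ_{j=0}^{3} (−1)^j C(3,j)·(4−j)!.
Computing: 24 − 18 + 6 − 1 = 11.

11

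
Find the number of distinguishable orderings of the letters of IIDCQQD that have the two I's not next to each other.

There are 7!/(2!·2!·2!) = 630 arrangements of IIDCQQD in total.
Arrangements with the I's together: treat II as one letter, giving (6)!/(2!·2!) = 180.
Hence 630 − 180 = 450.

450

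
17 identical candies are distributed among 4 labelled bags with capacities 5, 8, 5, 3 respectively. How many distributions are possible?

Ignoring the caps, the number of non-negative solutions to x_1+…+x_4 = 17 is C(20,3) = 1140.
Subtract solutions that violate a single cap (substitute x_i' = x_i − (cap_i+1)): x_1 ≥ 6 gives C(14,3) = 364; x_2 ≥ 9 gives C(11,3) = 165; x_3 ≥ 6 gives C(14,3) = 364; x_4 ≥ 4 gives C(16,3) = 560. Together 1453.
Add back pairs where two caps are both exceeded: 10 + 56 + 120 + 10 + 35 + 120 = 351.
Subtract triples: 0 + 0 + 4 + 0 = 4.
By inclusion–exclusion the count is 1140 − 1453 + 351 − 4 = 34.

34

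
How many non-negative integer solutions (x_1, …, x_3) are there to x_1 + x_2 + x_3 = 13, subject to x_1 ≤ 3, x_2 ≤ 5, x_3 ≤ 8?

By stars and bars, unrestricted non-negative solutions to x_1+…+x_3 = 13 number C(13+2,2) = 105.
Subtract solutions that violate a single cap (substitute x_i' = x_i − (cap_i+1)): x_1 ≥ 4 gives C(11,2) = 55; x_2 ≥ 6 gives C(9,2) = 36; x_3 ≥ 9 gives C(6,2) = 15. Together 106.
Add back pairs where two caps are both exceeded: 10 + 1 + 0 = 11.
By inclusion–exclusion the count is 105 − 106 + 11 = 10.

10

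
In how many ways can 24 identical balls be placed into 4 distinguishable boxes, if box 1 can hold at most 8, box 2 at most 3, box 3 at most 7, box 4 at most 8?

10

Without the upper bounds there are C(27,3) = 2925 ways to split 24 among 4 boxes.
Subtract solutions that violate a single cap (substitute x_i' = x_i − (cap_i+1)): x_1 ≥ 9 gives C(18,3) = 816; x_2 ≥ 4 gives C(23,3) = 1771; x_3 ≥ 8 gives C(19,3) = 969; x_4 ≥ 9 gives C(18,3) = 816. Together 4372.
Add back pairs where two caps are both exceeded: 364 + 120 + 84 + 455 + 364 + 120 = 1507.
Subtract triples: 20 + 10 + 0 + 20 = 50.
By inclusion–exclusion the count is 2925 − 4372 + 1507 − 50 = 10.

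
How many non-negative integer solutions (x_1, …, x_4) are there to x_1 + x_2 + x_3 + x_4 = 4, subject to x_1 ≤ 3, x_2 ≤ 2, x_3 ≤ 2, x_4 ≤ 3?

Ignoring the caps, the number of non-negative solutions to x_1+…+x_4 = 4 is C(7,3) = 35.
Subtract solutions that violate a single cap (substitute x_i' = x_i − (cap_i+1)): x_1 ≥ 4 gives C(3,3) = 1; x_2 ≥ 3 gives C(4,3) = 4; x_3 ≥ 3 gives C(4,3) = 4; x_4 ≥ 4 gives C(3,3) = 1. Together 10.
No two caps can be exceeded simultaneously, so the pair terms are all 0.
By inclusion–exclusion the count is 35 − 10 + 0 = 25.

25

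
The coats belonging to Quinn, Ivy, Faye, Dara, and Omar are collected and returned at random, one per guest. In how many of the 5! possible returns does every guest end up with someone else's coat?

44

Let Aᵢ be the assignments in which guest i gets their own coat. We want the size of the complement of A₁∪…∪A_5.
By inclusion–exclusion this is Σ_{j=0}^{5} (−1)^j C(5,j)·(5−j)!.
Computing: 120 − 120 + 60 − 20 + 5 − 1 = 44.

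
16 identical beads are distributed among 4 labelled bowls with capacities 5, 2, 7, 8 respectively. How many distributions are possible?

Ignoring the caps, the number of non-negative solutions to x_1+…+x_4 = 16 is C(19,3) = 969.
Subtract solutions that violate a single cap (substitute x_i' = x_i − (cap_i+1)): x_1 ≥ 6 gives C(13,3) = 286; x_2 ≥ 3 gives C(16,3) = 560; x_3 ≥ 8 gives C(11,3) = 165; x_4 ≥ 9 gives C(10,3) = 120. Together 1131.
Add back pairs where two caps are both exceeded: 120 + 10 + 4 + 56 + 35 + 0 = 225.
By inclusion–exclusion the count is 969 − 1131 + 225 = 63.

63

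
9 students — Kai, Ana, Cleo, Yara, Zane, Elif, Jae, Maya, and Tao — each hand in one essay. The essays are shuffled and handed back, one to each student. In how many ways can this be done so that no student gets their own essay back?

133496

Let Aᵢ be the assignments in which student i gets their own essay. We want the size of the complement of A₁∪…∪A_9.
By inclusion–exclusion this is Σ_{j=0}^{9} (−1)^j C(9,j)·(9−j)!.
Computing: 362880 − 362880 + 181440 − 60480 + 15120 − 3024 + 504 − 72 + 9 − 1 = 133496.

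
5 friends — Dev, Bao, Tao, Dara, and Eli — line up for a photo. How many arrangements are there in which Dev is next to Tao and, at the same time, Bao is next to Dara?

Treat {Dev,Tao} as one block (2 orders) and {Bao,Dara} as another (2 orders).
That leaves 3 units to arrange: 2 × 2 × 3! = 4 × 6 = 24.

24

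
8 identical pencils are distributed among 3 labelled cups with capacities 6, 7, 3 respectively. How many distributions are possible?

By stars and bars, unrestricted non-negative solutions to x_1+…+x_3 = 8 number C(8+2,2) = 45.
Subtract solutions that violate a single cap (substitute x_i' = x_i − (cap_i+1)): x_1 ≥ 7 gives C(3,2) = 3; x_2 ≥ 8 gives C(2,2) = 1; x_3 ≥ 4 gives C(6,2) = 15. Together 19.
No two caps can be exceeded simultaneously, so the pair terms are all 0.
By inclusion–exclusion the count is 45 − 19 + 0 = 26.

26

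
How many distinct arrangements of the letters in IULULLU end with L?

Fix L in the last position and arrange the remaining 6 letters.
Those 6 letters have L appearing twice and U appearing 3 times, giving (6)!/(3!·2!) = 60.

60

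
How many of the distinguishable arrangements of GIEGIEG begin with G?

Fix G in the first position and arrange the remaining 6 letters.
Those 6 letters have E appearing twice, G appearing twice, and I appearing twice, giving (6)!/(2!·2!·2!) = 90.

90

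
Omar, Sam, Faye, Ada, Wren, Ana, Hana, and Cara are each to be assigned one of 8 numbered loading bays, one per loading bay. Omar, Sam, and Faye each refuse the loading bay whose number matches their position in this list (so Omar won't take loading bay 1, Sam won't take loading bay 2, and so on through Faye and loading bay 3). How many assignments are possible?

Let Aᵢ (for i ∈ {1, 2, 3}) be the placements that put person i in their forbidden loading bay. Any j of these fix j positions, leaving (8−j)! ways to fill the rest, and there are C(3,j) ways to pick which j.
By inclusion–exclusion, the number of valid placements is Σ_{j=0}^{3} (−1)^j C(3,j)·(8−j)!.
Computing: 40320 − 15120 + 2160 − 120 = 27240.

27240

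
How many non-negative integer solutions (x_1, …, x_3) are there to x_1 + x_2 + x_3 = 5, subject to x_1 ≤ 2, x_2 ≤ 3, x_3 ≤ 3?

Without the upper bounds there are C(7,2) = 21 ways to split 5 among 3 variables.
Subtract solutions that violate a single cap (substitute x_i' = x_i − (cap_i+1)): x_1 ≥ 3 gives C(4,2) = 6; x_2 ≥ 4 gives C(3,2) = 3; x_3 ≥ 4 gives C(3,2) = 3. Together 12.
No two caps can be exceeded simultaneously, so the pair terms are all 0.
By inclusion–exclusion the count is 21 − 12 + 0 = 9.

9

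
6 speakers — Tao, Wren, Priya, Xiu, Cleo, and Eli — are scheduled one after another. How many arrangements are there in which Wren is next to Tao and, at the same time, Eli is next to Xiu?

Treat {Wren,Tao} as one block (2 orders) and {Eli,Xiu} as another (2 orders).
That leaves 4 units to arrange: 2 × 2 × 4! = 4 × 24 = 96.

96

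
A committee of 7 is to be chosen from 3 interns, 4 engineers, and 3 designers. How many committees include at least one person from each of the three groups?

With no constraint there are C(10,7) = 120 possible selections.
Selections missing a whole group: no interns → C(7,7) = 1; no engineers → C(6,7) = 0; no designers → C(7,7) = 1.
Add back selections omitting two groups (i.e. drawn from a single group): C(3,7) + C(4,7) + C(3,7) = 0.
By inclusion–exclusion: 120 − 2 + 0 = 118.

118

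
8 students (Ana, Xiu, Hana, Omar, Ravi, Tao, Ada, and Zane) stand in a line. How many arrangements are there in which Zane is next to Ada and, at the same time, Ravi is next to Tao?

2880

Treat {Zane,Ada} as one block (2 orders) and {Ravi,Tao} as another (2 orders).
That leaves 6 units to arrange: 2 × 2 × 6! = 4 × 720 = 2880.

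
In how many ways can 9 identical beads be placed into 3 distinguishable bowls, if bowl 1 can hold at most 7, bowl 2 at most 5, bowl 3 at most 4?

27

Without the upper bounds there are C(11,2) = 55 ways to split 9 among 3 bowls.
Subtract solutions that violate a single cap (substitute x_i' = x_i − (cap_i+1)): x_1 ≥ 8 gives C(3,2) = 3; x_2 ≥ 6 gives C(5,2) = 10; x_3 ≥ 5 gives C(6,2) = 15. Together 28.
No two caps can be exceeded simultaneously, so the pair terms are all 0.
By inclusion–exclusion the count is 55 − 28 + 0 = 27.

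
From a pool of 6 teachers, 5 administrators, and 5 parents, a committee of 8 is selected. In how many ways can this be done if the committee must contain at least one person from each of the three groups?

Unrestricted: C(16,8) = 12870 ways to pick any 8 of the 16.
Subtract selections that omit an entire group: no teachers → C(10,8) = 45; no administrators → C(11,8) = 165; no parents → C(11,8) = 165.
Add back selections omitting two groups (i.e. drawn from a single group): C(6,8) + C(5,8) + C(5,8) = 0.
By inclusion–exclusion: 12870 − 375 + 0 = 12495.

12495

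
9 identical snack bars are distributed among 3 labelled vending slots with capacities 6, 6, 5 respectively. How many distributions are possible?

33

Without the upper bounds there are C(11,2) = 55 ways to split 9 among 3 vending slots.
Subtract solutions that violate a single cap (substitute x_i' = x_i − (cap_i+1)): x_1 ≥ 7 gives C(4,2) = 6; x_2 ≥ 7 gives C(4,2) = 6; x_3 ≥ 6 gives C(5,2) = 10. Together 22.
No two caps can be exceeded simultaneously, so the pair terms are all 0.
By inclusion–exclusion the count is 55 − 22 + 0 = 33.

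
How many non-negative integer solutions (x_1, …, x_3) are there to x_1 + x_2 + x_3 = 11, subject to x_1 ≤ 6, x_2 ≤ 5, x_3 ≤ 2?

6

By stars and bars, unrestricted non-negative solutions to x_1+…+x_3 = 11 number C(11+2,2) = 78.
Subtract solutions that violate a single cap (substitute x_i' = x_i − (cap_i+1)): x_1 ≥ 7 gives C(6,2) = 15; x_2 ≥ 6 gives C(7,2) = 21; x_3 ≥ 3 gives C(10,2) = 45. Together 81.
Add back pairs where two caps are both exceeded: 0 + 3 + 6 = 9.
By inclusion–exclusion the count is 78 − 81 + 9 = 6.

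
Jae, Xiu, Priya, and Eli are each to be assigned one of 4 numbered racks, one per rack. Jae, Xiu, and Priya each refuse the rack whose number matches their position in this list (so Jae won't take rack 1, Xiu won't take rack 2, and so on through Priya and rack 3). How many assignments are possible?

Let Aᵢ (for i ∈ {1, 2, 3}) be the placements that put person i in their forbidden rack. Any j of these fix j positions, leaving (4−j)! ways to fill the rest, and there are C(3,j) ways to pick which j.
By inclusion–exclusion, the number of valid placements is Σ_{j=0}^{3} (−1)^j C(3,j)·(4−j)!.
Computing: 24 − 18 + 6 − 1 = 11.

11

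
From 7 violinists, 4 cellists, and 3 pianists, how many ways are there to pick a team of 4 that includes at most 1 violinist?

280

Split by how many violinists are chosen (0 through 1).
Sum: C(7,0)·C(7,4) + C(7,1)·C(7,3) = 35 + 245 = 280.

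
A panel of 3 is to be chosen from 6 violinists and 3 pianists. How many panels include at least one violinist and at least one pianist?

63

Unrestricted: C(9,3) = 84 ways to pick any 3 of the 9.
Selections missing a whole group: no violinists → C(3,3) = 1; no pianists → C(6,3) = 20.
Both groups omitted at once is impossible, so 84 − 21 = 63.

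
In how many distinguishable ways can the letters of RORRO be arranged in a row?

The 5 letters of RORRO have repeats: O appearing twice and R appearing 3 times.
The number of distinct arrangements is 5!/(3!·2!) = 120/12 = 10.

10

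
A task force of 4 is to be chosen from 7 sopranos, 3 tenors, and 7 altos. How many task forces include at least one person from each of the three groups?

1029

Unrestricted: C(17,4) = 2380 ways to pick any 4 of the 17.
Selections missing a whole group: no sopranos → C(10,4) = 210; no tenors → C(14,4) = 1001; no altos → C(10,4) = 210.
Add back selections omitting two groups (i.e. drawn from a single group): C(7,4) + C(3,4) + C(7,4) = 70.
By inclusion–exclusion: 2380 − 1421 + 70 = 1029.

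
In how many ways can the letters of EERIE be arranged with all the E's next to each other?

Treat the 3 copies of E as a single block. The multiset to arrange is then {EEE, I, R}, 3 items in all.
All 3 items are distinct, so there are (3)! = 6 arrangements.

6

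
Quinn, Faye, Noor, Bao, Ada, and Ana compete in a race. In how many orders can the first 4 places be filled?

There are 6 choices for 1st place, 5 for 2nd, and so on down to 3 for position 4.
That gives 6 × 5 × 4 × 3 = 360.

360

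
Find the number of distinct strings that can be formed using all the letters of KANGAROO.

KANGAROO has 8 letters with A appearing twice and O appearing twice.
The number of distinct arrangements is 8!/(2!·2!) = 40320/4 = 10080.

10080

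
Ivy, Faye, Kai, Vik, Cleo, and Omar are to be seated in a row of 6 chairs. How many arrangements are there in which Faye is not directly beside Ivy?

There are 6! = 720 arrangements in all. If Faye and Ivy are adjacent, merging them into one block gives 2·(5)! = 240 arrangements.
So 720 − 240 = 480 arrangements keep them apart.

480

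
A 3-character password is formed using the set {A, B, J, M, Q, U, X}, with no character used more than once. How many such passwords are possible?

This is a permutation of 3 out of 7: P(7,3) = 7!/4!.
That product is 7 × 6 × 5 = 210.

210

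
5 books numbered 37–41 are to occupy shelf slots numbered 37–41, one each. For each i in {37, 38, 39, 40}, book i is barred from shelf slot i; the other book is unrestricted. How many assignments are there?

Let Aᵢ (for 37 ≤ i ≤ 40) be the placements that put book i in its forbidden shelf slot. Any j of these fix j positions, leaving (5−j)! ways to fill the rest, and there are C(4,j) ways to pick which j.
By inclusion–exclusion, the number of valid placements is Σ_{j=0}^{4} (−1)^j C(4,j)·(5−j)!.
Computing: 120 − 96 + 36 − 8 + 1 = 53.

53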